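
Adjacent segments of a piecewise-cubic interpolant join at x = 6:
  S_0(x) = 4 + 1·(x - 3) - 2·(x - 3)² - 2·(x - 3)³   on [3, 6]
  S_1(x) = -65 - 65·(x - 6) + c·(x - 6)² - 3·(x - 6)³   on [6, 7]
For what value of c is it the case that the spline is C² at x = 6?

-20

S_0''(x) = -4 - 12·(x - 3), so S_0''(6) = -40. On the right, S_1''(6) = 2c, so c = -20.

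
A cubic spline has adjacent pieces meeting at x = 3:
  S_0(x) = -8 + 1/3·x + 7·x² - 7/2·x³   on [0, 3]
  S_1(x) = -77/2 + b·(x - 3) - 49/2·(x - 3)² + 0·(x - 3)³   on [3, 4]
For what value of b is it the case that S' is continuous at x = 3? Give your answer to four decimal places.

S_0'(x) = 1/3 + 14·x - 21/2·x², so S_0'(3) = -313/6. On the right, S_1'(3) = b, so b = -313/6.

-52.1667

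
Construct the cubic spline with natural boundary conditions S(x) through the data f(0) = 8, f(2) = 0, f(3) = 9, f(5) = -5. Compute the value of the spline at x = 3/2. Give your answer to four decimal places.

-1.5250

With M_i denoting the second derivative at x_i, h_i = 2, 1, 2, and Δ_i = (y_(i+1) − y_i)/h_i = -4, 9, -7:
  2·M_0 + 6·M_1 + 1·M_2 = 6(Δ_1 - Δ_0) = 78
  1·M_1 + 6·M_2 + 2·M_3 = 6(Δ_2 - Δ_1) = -96
Natural end conditions: M_0 = M_3 = 0.
Solving: M_0 = 0, M_1 = 564/35, M_2 = -654/35, M_3 = 0.
On [0, 2], S(x) = 8 - 328/35·x + 0·x² + 47/35·x³.
With x = 3/2: S(3/2) = -61/40.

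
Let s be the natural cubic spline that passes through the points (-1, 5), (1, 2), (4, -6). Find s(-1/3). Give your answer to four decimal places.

4.1383

Write m_i for s''(x_i). With h_i = 2, 3 and divided differences Δ_i = -3/2, -8/3, the continuity of s' gives the tridiagonal system
  2·m_0 + 10·m_1 + 3·m_2 = 6(Δ_1 - Δ_0) = -7
Natural end conditions: m_0 = m_2 = 0.
Solving: m_0 = 0, m_1 = -7/10, m_2 = 0.
On [-1, 1], s(x) = 5 - 19/15·(x + 1) + 0·(x + 1)² - 7/120·(x + 1)³.
With (x + 1) = 2/3: s(-1/3) = 1676/405.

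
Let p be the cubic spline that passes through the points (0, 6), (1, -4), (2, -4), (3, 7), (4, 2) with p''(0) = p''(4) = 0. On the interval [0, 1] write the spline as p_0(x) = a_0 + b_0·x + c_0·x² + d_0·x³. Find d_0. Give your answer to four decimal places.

Write m_i for p''(x_i). With h_i = 1, 1, 1, 1 and divided differences Δ_i = -10, 0, 11, -5, the continuity of p' gives the tridiagonal system
  1·m_0 + 4·m_1 + 1·m_2 = 6(Δ_1 - Δ_0) = 60
  1·m_1 + 4·m_2 + 1·m_3 = 6(Δ_2 - Δ_1) = 66
  1·m_2 + 4·m_3 + 1·m_4 = 6(Δ_3 - Δ_2) = -96
Natural end conditions: m_0 = m_4 = 0.
Solving: m_0 = 0, m_1 = 135/14, m_2 = 150/7, m_3 = -411/14, m_4 = 0.
On [0, 1], with p_0(x) = a_0 + b_0·x + c_0·x² + d_0·x³: c_0 = m_0/2 = 0, d_0 = (m_1 - m_0)/(6h_0) = 45/28, b_0 = Δ_0 - h_0(2m_0 + m_1)/6 = -325/28.

1.6071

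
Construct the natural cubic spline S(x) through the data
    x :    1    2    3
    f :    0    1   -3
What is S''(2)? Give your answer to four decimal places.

-7.5000

With M_i denoting the second derivative at x_i, h_i = 1, 1, and Δ_i = (y_(i+1) − y_i)/h_i = 1, -4:
  1·M_0 + 4·M_1 + 1·M_2 = 6(Δ_1 - Δ_0) = -30
Natural end conditions: M_0 = M_2 = 0.
Solving the tridiagonal system: M_0 = 0, M_1 = -15/2, M_2 = 0.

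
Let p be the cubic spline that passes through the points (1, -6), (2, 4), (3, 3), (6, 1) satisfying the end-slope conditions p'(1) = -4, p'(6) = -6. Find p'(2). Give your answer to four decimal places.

8.7241

Write M_i for p''(x_i). With h_i = 1, 1, 3 and divided differences Δ_i = 10, -1, -2/3, the continuity of p' gives the tridiagonal system
  1·M_0 + 4·M_1 + 1·M_2 = 6(Δ_1 - Δ_0) = -66
  1·M_1 + 8·M_2 + 3·M_3 = 6(Δ_2 - Δ_1) = 2
Clamped end conditions give two more equations: 2h_0·M_0 + h_0·M_1 = 6(Δ_0 - p'(1)) = 84 and h_2·M_2 + 2h_2·M_3 = 6(p'(6) - Δ_2) = -32.
Forward elimination and back-substitution give M_0 = 1698/29, M_1 = -960/29, M_2 = 228/29, M_3 = -806/87.
On [2, 3], p'(t) = b_1 + 2c_1·(t - 2) + 3d_1·(t - 2)² with b_1 = Δ_1 - h_1(2M_1 + M_2)/6 = 253/29, c_1 = M_1/2 = -480/29, d_1 = (M_2 - M_1)/(6h_1) = 198/29. So p'(2) = 253/29.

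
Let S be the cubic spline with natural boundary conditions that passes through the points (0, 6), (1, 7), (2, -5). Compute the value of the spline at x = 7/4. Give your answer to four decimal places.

Let m_i = S''(x_i). Step sizes h_i = 1, 1; slopes of the chords Δ_i = (y_(i+1) - y_i)/h_i = 1, -12.
  1·m_0 + 4·m_1 + 1·m_2 = 6(Δ_1 - Δ_0) = -78
Natural end conditions: m_0 = m_2 = 0.
Hence m_0 = 0, m_1 = -39/2, m_2 = 0.
On [1, 2], S(x) = 7 - 11/2·(x - 1) - 39/4·(x - 1)² + 13/4·(x - 1)³.
With (x - 1) = 3/4: S(7/4) = -317/256.

-1.2383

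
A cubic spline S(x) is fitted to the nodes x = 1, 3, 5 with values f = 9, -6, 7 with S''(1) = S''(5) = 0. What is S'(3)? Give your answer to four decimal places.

-0.5000

Let σ_i = S''(x_i). Step sizes h_i = 2, 2; slopes of the chords Δ_i = (y_(i+1) - y_i)/h_i = -15/2, 13/2.
  2·σ_0 + 8·σ_1 + 2·σ_2 = 6(Δ_1 - Δ_0) = 84
Natural end conditions: σ_0 = σ_2 = 0.
Forward elimination and back-substitution give σ_0 = 0, σ_1 = 21/2, σ_2 = 0.
On [3, 5], S'(x) = b_1 + 2c_1·(x - 3) + 3d_1·(x - 3)² with b_1 = Δ_1 - h_1(2σ_1 + σ_2)/6 = -1/2, c_1 = σ_1/2 = 21/4, d_1 = (σ_2 - σ_1)/(6h_1) = -7/8. So S'(3) = -1/2.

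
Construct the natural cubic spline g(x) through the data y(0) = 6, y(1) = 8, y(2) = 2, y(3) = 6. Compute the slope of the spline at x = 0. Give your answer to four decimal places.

With M_i denoting the second derivative at x_i, h_i = 1, 1, 1, and Δ_i = (y_(i+1) − y_i)/h_i = 2, -6, 4:
  1·M_0 + 4·M_1 + 1·M_2 = 6(Δ_1 - Δ_0) = -48
  1·M_1 + 4·M_2 + 1·M_3 = 6(Δ_2 - Δ_1) = 60
Natural end conditions: M_0 = M_3 = 0.
Forward elimination and back-substitution give M_0 = 0, M_1 = -84/5, M_2 = 96/5, M_3 = 0.
On [0, 1], g'(x) = b_0 + 2c_0·x + 3d_0·x² with b_0 = Δ_0 - h_0(2M_0 + M_1)/6 = 24/5, c_0 = M_0/2 = 0, d_0 = (M_1 - M_0)/(6h_0) = -14/5. So g'(0) = 24/5.

4.8000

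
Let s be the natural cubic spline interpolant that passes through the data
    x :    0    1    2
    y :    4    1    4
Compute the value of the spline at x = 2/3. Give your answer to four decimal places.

1.4444

Let M_i = s''(x_i). Step sizes h_i = 1, 1; slopes of the chords Δ_i = (y_(i+1) - y_i)/h_i = -3, 3.
  1·M_0 + 4·M_1 + 1·M_2 = 6(Δ_1 - Δ_0) = 36
Natural end conditions: M_0 = M_2 = 0.
Hence M_0 = 0, M_1 = 9, M_2 = 0.
On [0, 1], s(x) = 4 - 9/2·x + 0·x² + 3/2·x³.
With x = 2/3: s(2/3) = 13/9.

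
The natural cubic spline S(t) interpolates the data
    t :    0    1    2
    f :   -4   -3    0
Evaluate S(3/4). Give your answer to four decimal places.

-3.4141

Write m_i for S''(x_i). With h_i = 1, 1 and divided differences Δ_i = 1, 3, the continuity of S' gives the tridiagonal system
  1·m_0 + 4·m_1 + 1·m_2 = 6(Δ_1 - Δ_0) = 12
Natural end conditions: m_0 = m_2 = 0.
Solving the tridiagonal system: m_0 = 0, m_1 = 3, m_2 = 0.
On [0, 1], S(t) = -4 + 1/2·t + 0·t² + 1/2·t³.
With t = 3/4: S(3/4) = -437/128.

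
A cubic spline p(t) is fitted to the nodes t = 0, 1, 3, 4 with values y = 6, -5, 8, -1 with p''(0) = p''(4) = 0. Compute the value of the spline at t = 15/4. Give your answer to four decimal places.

Let M_i = p''(x_i). Step sizes h_i = 1, 2, 1; slopes of the chords Δ_i = (y_(i+1) - y_i)/h_i = -11, 13/2, -9.
  1·M_0 + 6·M_1 + 2·M_2 = 6(Δ_1 - Δ_0) = 105
  2·M_1 + 6·M_2 + 1·M_3 = 6(Δ_2 - Δ_1) = -93
Natural end conditions: M_0 = M_3 = 0.
Solving the tridiagonal system: M_0 = 0, M_1 = 51/2, M_2 = -24, M_3 = 0.
On [3, 4], p(t) = 8 - 1·(t - 3) - 12·(t - 3)² + 4·(t - 3)³.
With (t - 3) = 3/4: p(15/4) = 35/16.

2.1875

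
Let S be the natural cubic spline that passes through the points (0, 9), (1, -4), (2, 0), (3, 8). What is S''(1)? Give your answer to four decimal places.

Put M_i = S'' at the i-th knot. Here h = (1, 1, 1) and Δ = (-13, 4, 8), so the interior equations h_(i-1)·M_(i-1) + 2(h_(i-1)+h_i)·M_i + h_i·M_(i+1) = 6(Δ_i − Δ_(i-1)) read
  1·M_0 + 4·M_1 + 1·M_2 = 6(Δ_1 - Δ_0) = 102
  1·M_1 + 4·M_2 + 1·M_3 = 6(Δ_2 - Δ_1) = 24
Natural end conditions: M_0 = M_3 = 0.
Hence M_0 = 0, M_1 = 128/5, M_2 = -2/5, M_3 = 0.

25.6000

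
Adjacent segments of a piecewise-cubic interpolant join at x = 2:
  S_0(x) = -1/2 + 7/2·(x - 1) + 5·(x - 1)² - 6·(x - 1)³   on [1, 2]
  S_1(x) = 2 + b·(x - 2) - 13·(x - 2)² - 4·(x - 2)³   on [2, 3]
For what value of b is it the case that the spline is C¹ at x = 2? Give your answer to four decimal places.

-4.5000

S_0'(x) = 7/2 + 10·(x - 1) - 18·(x - 1)², so S_0'(2) = -9/2. On the right, S_1'(2) = b, so b = -9/2.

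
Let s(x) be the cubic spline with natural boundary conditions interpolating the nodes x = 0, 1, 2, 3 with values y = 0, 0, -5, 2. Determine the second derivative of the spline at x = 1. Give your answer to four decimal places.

-12.8000

Put M_i = s'' at the i-th knot. Here h = (1, 1, 1) and Δ = (0, -5, 7), so the interior equations h_(i-1)·M_(i-1) + 2(h_(i-1)+h_i)·M_i + h_i·M_(i+1) = 6(Δ_i − Δ_(i-1)) read
  1·M_0 + 4·M_1 + 1·M_2 = 6(Δ_1 - Δ_0) = -30
  1·M_1 + 4·M_2 + 1·M_3 = 6(Δ_2 - Δ_1) = 72
Natural end conditions: M_0 = M_3 = 0.
Hence M_0 = 0, M_1 = -64/5, M_2 = 106/5, M_3 = 0.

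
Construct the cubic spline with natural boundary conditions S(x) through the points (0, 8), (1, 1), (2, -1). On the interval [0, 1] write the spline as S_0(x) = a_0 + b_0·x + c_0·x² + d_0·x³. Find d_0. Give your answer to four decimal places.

With M_i denoting the second derivative at x_i, h_i = 1, 1, and Δ_i = (y_(i+1) − y_i)/h_i = -7, -2:
  1·M_0 + 4·M_1 + 1·M_2 = 6(Δ_1 - Δ_0) = 30
Natural end conditions: M_0 = M_2 = 0.
Forward elimination and back-substitution give M_0 = 0, M_1 = 15/2, M_2 = 0.
On [0, 1], with S_0(x) = a_0 + b_0·x + c_0·x² + d_0·x³: c_0 = M_0/2 = 0, d_0 = (M_1 - M_0)/(6h_0) = 5/4, b_0 = Δ_0 - h_0(2M_0 + M_1)/6 = -33/4.

1.2500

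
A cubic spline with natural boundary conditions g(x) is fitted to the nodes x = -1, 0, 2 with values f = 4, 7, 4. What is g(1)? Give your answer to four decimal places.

6.6250

Write M_i for g''(x_i). With h_i = 1, 2 and divided differences Δ_i = 3, -3/2, the continuity of g' gives the tridiagonal system
  1·M_0 + 6·M_1 + 2·M_2 = 6(Δ_1 - Δ_0) = -27
Natural end conditions: M_0 = M_2 = 0.
Forward elimination and back-substitution give M_0 = 0, M_1 = -9/2, M_2 = 0.
On [0, 2], g(x) = 7 + 3/2·x - 9/4·x² + 3/8·x³.
With x = 1: g(1) = 53/8.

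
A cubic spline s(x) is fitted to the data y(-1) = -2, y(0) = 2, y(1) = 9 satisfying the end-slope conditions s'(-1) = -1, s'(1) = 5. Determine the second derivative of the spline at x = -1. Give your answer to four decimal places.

13.5000

Let m_i = s''(x_i). Step sizes h_i = 1, 1; slopes of the chords Δ_i = (y_(i+1) - y_i)/h_i = 4, 7.
  1·m_0 + 4·m_1 + 1·m_2 = 6(Δ_1 - Δ_0) = 18
Clamped end conditions give two more equations: 2h_0·m_0 + h_0·m_1 = 6(Δ_0 - s'(-1)) = 30 and h_1·m_1 + 2h_1·m_2 = 6(s'(1) - Δ_1) = -12.
Hence m_0 = 27/2, m_1 = 3, m_2 = -15/2.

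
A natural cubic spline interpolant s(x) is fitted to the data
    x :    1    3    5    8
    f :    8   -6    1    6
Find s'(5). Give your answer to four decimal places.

4.4825

Put M_i = s'' at the i-th knot. Here h = (2, 2, 3) and Δ = (-7, 7/2, 5/3), so the interior equations h_(i-1)·M_(i-1) + 2(h_(i-1)+h_i)·M_i + h_i·M_(i+1) = 6(Δ_i − Δ_(i-1)) read
  2·M_0 + 8·M_1 + 2·M_2 = 6(Δ_1 - Δ_0) = 63
  2·M_1 + 10·M_2 + 3·M_3 = 6(Δ_2 - Δ_1) = -11
Natural end conditions: M_0 = M_3 = 0.
Solving the tridiagonal system: M_0 = 0, M_1 = 163/19, M_2 = -107/38, M_3 = 0.
On [5, 8], s'(x) = b_2 + 2c_2·(x - 5) + 3d_2·(x - 5)² with b_2 = Δ_2 - h_2(2M_2 + M_3)/6 = 511/114, c_2 = M_2/2 = -107/76, d_2 = (M_3 - M_2)/(6h_2) = 107/684. So s'(5) = 511/114.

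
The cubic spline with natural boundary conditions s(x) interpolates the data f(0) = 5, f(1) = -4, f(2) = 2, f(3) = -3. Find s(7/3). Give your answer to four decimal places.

1.7901

Write σ_i for s''(x_i). With h_i = 1, 1, 1 and divided differences Δ_i = -9, 6, -5, the continuity of s' gives the tridiagonal system
  1·σ_0 + 4·σ_1 + 1·σ_2 = 6(Δ_1 - Δ_0) = 90
  1·σ_1 + 4·σ_2 + 1·σ_3 = 6(Δ_2 - Δ_1) = -66
Natural end conditions: σ_0 = σ_3 = 0.
Forward elimination and back-substitution give σ_0 = 0, σ_1 = 142/5, σ_2 = -118/5, σ_3 = 0.
On [2, 3], s(x) = 2 + 43/15·(x - 2) - 59/5·(x - 2)² + 59/15·(x - 2)³.
With (x - 2) = 1/3: s(7/3) = 145/81.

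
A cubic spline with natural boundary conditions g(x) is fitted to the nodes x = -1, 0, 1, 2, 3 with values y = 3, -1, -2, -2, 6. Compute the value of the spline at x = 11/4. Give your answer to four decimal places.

3.5020

Put m_i = g'' at the i-th knot. Here h = (1, 1, 1, 1) and Δ = (-4, -1, 0, 8), so the interior equations h_(i-1)·m_(i-1) + 2(h_(i-1)+h_i)·m_i + h_i·m_(i+1) = 6(Δ_i − Δ_(i-1)) read
  1·m_0 + 4·m_1 + 1·m_2 = 6(Δ_1 - Δ_0) = 18
  1·m_1 + 4·m_2 + 1·m_3 = 6(Δ_2 - Δ_1) = 6
  1·m_2 + 4·m_3 + 1·m_4 = 6(Δ_3 - Δ_2) = 48
Natural end conditions: m_0 = m_4 = 0.
Hence m_0 = 0, m_1 = 21/4, m_2 = -3, m_3 = 51/4, m_4 = 0.
On [2, 3], g(x) = -2 + 15/4·(x - 2) + 51/8·(x - 2)² - 17/8·(x - 2)³.
With (x - 2) = 3/4: g(11/4) = 1793/512.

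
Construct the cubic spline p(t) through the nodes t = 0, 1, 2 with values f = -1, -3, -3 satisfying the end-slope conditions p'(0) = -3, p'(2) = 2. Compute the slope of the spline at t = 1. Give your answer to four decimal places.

With M_i denoting the second derivative at x_i, h_i = 1, 1, and Δ_i = (y_(i+1) − y_i)/h_i = -2, 0:
  1·M_0 + 4·M_1 + 1·M_2 = 6(Δ_1 - Δ_0) = 12
Clamped end conditions give two more equations: 2h_0·M_0 + h_0·M_1 = 6(Δ_0 - p'(0)) = 6 and h_1·M_1 + 2h_1·M_2 = 6(p'(2) - Δ_1) = 12.
Solving the tridiagonal system: M_0 = 5/2, M_1 = 1, M_2 = 11/2.
On [1, 2], p'(t) = b_1 + 2c_1·(t - 1) + 3d_1·(t - 1)² with b_1 = Δ_1 - h_1(2M_1 + M_2)/6 = -5/4, c_1 = M_1/2 = 1/2, d_1 = (M_2 - M_1)/(6h_1) = 3/4. So p'(1) = -5/4.

-1.2500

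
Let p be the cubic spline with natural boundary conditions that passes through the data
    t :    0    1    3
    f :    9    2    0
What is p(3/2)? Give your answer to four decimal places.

0.1875

With M_i denoting the second derivative at x_i, h_i = 1, 2, and Δ_i = (y_(i+1) − y_i)/h_i = -7, -1:
  1·M_0 + 6·M_1 + 2·M_2 = 6(Δ_1 - Δ_0) = 36
Natural end conditions: M_0 = M_2 = 0.
Solving the tridiagonal system: M_0 = 0, M_1 = 6, M_2 = 0.
On [1, 3], p(t) = 2 - 5·(t - 1) + 3·(t - 1)² - 1/2·(t - 1)³.
With (t - 1) = 1/2: p(3/2) = 3/16.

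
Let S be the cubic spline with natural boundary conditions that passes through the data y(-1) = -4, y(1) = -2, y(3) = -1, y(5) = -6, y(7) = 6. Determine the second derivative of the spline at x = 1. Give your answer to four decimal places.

0.6964

Let m_i = S''(x_i). Step sizes h_i = 2, 2, 2, 2; slopes of the chords Δ_i = (y_(i+1) - y_i)/h_i = 1, 1/2, -5/2, 6.
  2·m_0 + 8·m_1 + 2·m_2 = 6(Δ_1 - Δ_0) = -3
  2·m_1 + 8·m_2 + 2·m_3 = 6(Δ_2 - Δ_1) = -18
  2·m_2 + 8·m_3 + 2·m_4 = 6(Δ_3 - Δ_2) = 51
Natural end conditions: m_0 = m_4 = 0.
Forward elimination and back-substitution give m_0 = 0, m_1 = 39/56, m_2 = -30/7, m_3 = 417/56, m_4 = 0.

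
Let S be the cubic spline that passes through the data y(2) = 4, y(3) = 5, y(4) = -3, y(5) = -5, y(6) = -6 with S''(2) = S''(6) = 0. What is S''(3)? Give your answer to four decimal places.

-16.9286

With M_i denoting the second derivative at x_i, h_i = 1, 1, 1, 1, and Δ_i = (y_(i+1) − y_i)/h_i = 1, -8, -2, -1:
  1·M_0 + 4·M_1 + 1·M_2 = 6(Δ_1 - Δ_0) = -54
  1·M_1 + 4·M_2 + 1·M_3 = 6(Δ_2 - Δ_1) = 36
  1·M_2 + 4·M_3 + 1·M_4 = 6(Δ_3 - Δ_2) = 6
Natural end conditions: M_0 = M_4 = 0.
Forward elimination and back-substitution give M_0 = 0, M_1 = -237/14, M_2 = 96/7, M_3 = -27/14, M_4 = 0.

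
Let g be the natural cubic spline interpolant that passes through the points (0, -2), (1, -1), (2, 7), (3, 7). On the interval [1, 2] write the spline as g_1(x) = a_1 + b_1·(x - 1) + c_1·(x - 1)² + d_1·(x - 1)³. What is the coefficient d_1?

Write M_i for g''(x_i). With h_i = 1, 1, 1 and divided differences Δ_i = 1, 8, 0, the continuity of g' gives the tridiagonal system
  1·M_0 + 4·M_1 + 1·M_2 = 6(Δ_1 - Δ_0) = 42
  1·M_1 + 4·M_2 + 1·M_3 = 6(Δ_2 - Δ_1) = -48
Natural end conditions: M_0 = M_3 = 0.
Forward elimination and back-substitution give M_0 = 0, M_1 = 72/5, M_2 = -78/5, M_3 = 0.
On [1, 2], with g_1(x) = a_1 + b_1·(x - 1) + c_1·(x - 1)² + d_1·(x - 1)³: c_1 = M_1/2 = 36/5, d_1 = (M_2 - M_1)/(6h_1) = -5, b_1 = Δ_1 - h_1(2M_1 + M_2)/6 = 29/5.

-5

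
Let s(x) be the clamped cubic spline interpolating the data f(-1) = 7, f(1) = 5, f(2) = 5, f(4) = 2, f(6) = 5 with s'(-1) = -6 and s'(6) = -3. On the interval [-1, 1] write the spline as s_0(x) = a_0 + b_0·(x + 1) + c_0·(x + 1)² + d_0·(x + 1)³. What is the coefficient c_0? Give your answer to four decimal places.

4.0451

With m_i denoting the second derivative at x_i, h_i = 2, 1, 2, 2, and Δ_i = (y_(i+1) − y_i)/h_i = -1, 0, -3/2, 3/2:
  2·m_0 + 6·m_1 + 1·m_2 = 6(Δ_1 - Δ_0) = 6
  1·m_1 + 6·m_2 + 2·m_3 = 6(Δ_2 - Δ_1) = -9
  2·m_2 + 8·m_3 + 2·m_4 = 6(Δ_3 - Δ_2) = 18
Clamped end conditions give two more equations: 2h_0·m_0 + h_0·m_1 = 6(Δ_0 - s'(-1)) = 30 and h_3·m_3 + 2h_3·m_4 = 6(s'(6) - Δ_3) = -27.
Forward elimination and back-substitution give m_0 = 987/122, m_1 = -72/61, m_2 = -189/61, m_3 = 657/122, m_4 = -576/61.
On [-1, 1], with s_0(x) = a_0 + b_0·(x + 1) + c_0·(x + 1)² + d_0·(x + 1)³: c_0 = m_0/2 = 987/244, d_0 = (m_1 - m_0)/(6h_0) = -377/488, b_0 = Δ_0 - h_0(2m_0 + m_1)/6 = -6.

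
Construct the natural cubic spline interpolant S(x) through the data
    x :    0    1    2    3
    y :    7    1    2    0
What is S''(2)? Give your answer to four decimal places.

-7.6000

With M_i denoting the second derivative at x_i, h_i = 1, 1, 1, and Δ_i = (y_(i+1) − y_i)/h_i = -6, 1, -2:
  1·M_0 + 4·M_1 + 1·M_2 = 6(Δ_1 - Δ_0) = 42
  1·M_1 + 4·M_2 + 1·M_3 = 6(Δ_2 - Δ_1) = -18
Natural end conditions: M_0 = M_3 = 0.
Solving the tridiagonal system: M_0 = 0, M_1 = 62/5, M_2 = -38/5, M_3 = 0.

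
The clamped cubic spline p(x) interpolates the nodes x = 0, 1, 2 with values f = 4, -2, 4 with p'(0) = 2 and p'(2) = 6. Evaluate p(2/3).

0

Write M_i for p''(x_i). With h_i = 1, 1 and divided differences Δ_i = -6, 6, the continuity of p' gives the tridiagonal system
  1·M_0 + 4·M_1 + 1·M_2 = 6(Δ_1 - Δ_0) = 72
Clamped end conditions give two more equations: 2h_0·M_0 + h_0·M_1 = 6(Δ_0 - p'(0)) = -48 and h_1·M_1 + 2h_1·M_2 = 6(p'(2) - Δ_1) = 0.
Solving: M_0 = -40, M_1 = 32, M_2 = -16.
On [0, 1], p(x) = 4 + 2·x - 20·x² + 12·x³.
With x = 2/3: p(2/3) = 0.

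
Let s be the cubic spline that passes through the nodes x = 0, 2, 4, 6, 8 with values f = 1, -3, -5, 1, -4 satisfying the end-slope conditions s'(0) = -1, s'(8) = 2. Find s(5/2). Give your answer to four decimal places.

-4.2559

With M_i denoting the second derivative at x_i, h_i = 2, 2, 2, 2, and Δ_i = (y_(i+1) − y_i)/h_i = -2, -1, 3, -5/2:
  2·M_0 + 8·M_1 + 2·M_2 = 6(Δ_1 - Δ_0) = 6
  2·M_1 + 8·M_2 + 2·M_3 = 6(Δ_2 - Δ_1) = 24
  2·M_2 + 8·M_3 + 2·M_4 = 6(Δ_3 - Δ_2) = -33
Clamped end conditions give two more equations: 2h_0·M_0 + h_0·M_1 = 6(Δ_0 - s'(0)) = -6 and h_3·M_3 + 2h_3·M_4 = 6(s'(8) - Δ_3) = 27.
Solving: M_0 = -159/112, M_1 = -9/56, M_2 = 81/16, M_3 = -453/56, M_4 = 1209/112.
On [2, 4], s(x) = -3 - 289/112·(x - 2) - 9/112·(x - 2)² + 195/448·(x - 2)³.
With (x - 2) = 1/2: s(5/2) = -2179/512.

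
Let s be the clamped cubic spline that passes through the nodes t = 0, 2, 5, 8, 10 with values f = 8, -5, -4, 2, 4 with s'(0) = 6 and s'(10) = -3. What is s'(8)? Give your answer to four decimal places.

2.3639

Put M_i = s'' at the i-th knot. Here h = (2, 3, 3, 2) and Δ = (-13/2, 1/3, 2, 1), so the interior equations h_(i-1)·M_(i-1) + 2(h_(i-1)+h_i)·M_i + h_i·M_(i+1) = 6(Δ_i − Δ_(i-1)) read
  2·M_0 + 10·M_1 + 3·M_2 = 6(Δ_1 - Δ_0) = 41
  3·M_1 + 12·M_2 + 3·M_3 = 6(Δ_2 - Δ_1) = 10
  3·M_2 + 10·M_3 + 2·M_4 = 6(Δ_3 - Δ_2) = -6
Clamped end conditions give two more equations: 2h_0·M_0 + h_0·M_1 = 6(Δ_0 - s'(0)) = -75 and h_3·M_3 + 2h_3·M_4 = 6(s'(10) - Δ_3) = -24.
Hence M_0 = -8429/360, M_1 = 1679/180, M_2 = -109/60, M_3 = 229/180, M_4 = -2389/360.
On [8, 10], s'(t) = b_3 + 2c_3·(t - 8) + 3d_3·(t - 8)² with b_3 = Δ_3 - h_3(2M_3 + M_4)/6 = 851/360, c_3 = M_3/2 = 229/360, d_3 = (M_4 - M_3)/(6h_3) = -949/1440. So s'(8) = 851/360.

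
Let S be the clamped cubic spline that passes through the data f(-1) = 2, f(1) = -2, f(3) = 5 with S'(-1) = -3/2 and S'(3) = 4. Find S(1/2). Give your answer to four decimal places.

-1.6563

With M_i denoting the second derivative at x_i, h_i = 2, 2, and Δ_i = (y_(i+1) − y_i)/h_i = -2, 7/2:
  2·M_0 + 8·M_1 + 2·M_2 = 6(Δ_1 - Δ_0) = 33
Clamped end conditions give two more equations: 2h_0·M_0 + h_0·M_1 = 6(Δ_0 - S'(-1)) = -3 and h_1·M_1 + 2h_1·M_2 = 6(S'(3) - Δ_1) = 3.
Solving the tridiagonal system: M_0 = -7/2, M_1 = 11/2, M_2 = -2.
On [-1, 1], S(x) = 2 - 3/2·(x + 1) - 7/4·(x + 1)² + 3/4·(x + 1)³.
With (x + 1) = 3/2: S(1/2) = -53/32.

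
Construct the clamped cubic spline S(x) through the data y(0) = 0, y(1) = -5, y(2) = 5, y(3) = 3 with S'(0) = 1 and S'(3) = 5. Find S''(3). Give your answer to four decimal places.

Write σ_i for S''(x_i). With h_i = 1, 1, 1 and divided differences Δ_i = -5, 10, -2, the continuity of S' gives the tridiagonal system
  1·σ_0 + 4·σ_1 + 1·σ_2 = 6(Δ_1 - Δ_0) = 90
  1·σ_1 + 4·σ_2 + 1·σ_3 = 6(Δ_2 - Δ_1) = -72
Clamped end conditions give two more equations: 2h_0·σ_0 + h_0·σ_1 = 6(Δ_0 - S'(0)) = -36 and h_2·σ_2 + 2h_2·σ_3 = 6(S'(3) - Δ_2) = 42.
Solving: σ_0 = -584/15, σ_1 = 628/15, σ_2 = -578/15, σ_3 = 604/15.

40.2667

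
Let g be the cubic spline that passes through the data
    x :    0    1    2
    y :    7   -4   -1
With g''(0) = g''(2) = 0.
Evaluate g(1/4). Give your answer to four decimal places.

Let M_i = g''(x_i). Step sizes h_i = 1, 1; slopes of the chords Δ_i = (y_(i+1) - y_i)/h_i = -11, 3.
  1·M_0 + 4·M_1 + 1·M_2 = 6(Δ_1 - Δ_0) = 84
Natural end conditions: M_0 = M_2 = 0.
Hence M_0 = 0, M_1 = 21, M_2 = 0.
On [0, 1], g(x) = 7 - 29/2·x + 0·x² + 7/2·x³.
With x = 1/4: g(1/4) = 439/128.

3.4297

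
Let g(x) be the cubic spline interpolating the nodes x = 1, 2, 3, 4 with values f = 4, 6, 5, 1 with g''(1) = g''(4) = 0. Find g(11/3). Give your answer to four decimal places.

With M_i denoting the second derivative at x_i, h_i = 1, 1, 1, and Δ_i = (y_(i+1) − y_i)/h_i = 2, -1, -4:
  1·M_0 + 4·M_1 + 1·M_2 = 6(Δ_1 - Δ_0) = -18
  1·M_1 + 4·M_2 + 1·M_3 = 6(Δ_2 - Δ_1) = -18
Natural end conditions: M_0 = M_3 = 0.
Solving: M_0 = 0, M_1 = -18/5, M_2 = -18/5, M_3 = 0.
On [3, 4], g(x) = 5 - 14/5·(x - 3) - 9/5·(x - 3)² + 3/5·(x - 3)³.
With (x - 3) = 2/3: g(11/3) = 113/45.

2.5111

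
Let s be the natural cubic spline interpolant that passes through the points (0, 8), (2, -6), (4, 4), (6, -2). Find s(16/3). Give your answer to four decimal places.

Let m_i = s''(x_i). Step sizes h_i = 2, 2, 2; slopes of the chords Δ_i = (y_(i+1) - y_i)/h_i = -7, 5, -3.
  2·m_0 + 8·m_1 + 2·m_2 = 6(Δ_1 - Δ_0) = 72
  2·m_1 + 8·m_2 + 2·m_3 = 6(Δ_2 - Δ_1) = -48
Natural end conditions: m_0 = m_3 = 0.
Solving: m_0 = 0, m_1 = 56/5, m_2 = -44/5, m_3 = 0.
On [4, 6], s(t) = 4 + 43/15·(t - 4) - 22/5·(t - 4)² + 11/15·(t - 4)³.
With (t - 4) = 4/3: s(16/3) = 704/405.

1.7383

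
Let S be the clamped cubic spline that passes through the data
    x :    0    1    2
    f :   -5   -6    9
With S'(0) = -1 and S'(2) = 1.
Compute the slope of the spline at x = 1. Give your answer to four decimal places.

With m_i denoting the second derivative at x_i, h_i = 1, 1, and Δ_i = (y_(i+1) − y_i)/h_i = -1, 15:
  1·m_0 + 4·m_1 + 1·m_2 = 6(Δ_1 - Δ_0) = 96
Clamped end conditions give two more equations: 2h_0·m_0 + h_0·m_1 = 6(Δ_0 - S'(0)) = 0 and h_1·m_1 + 2h_1·m_2 = 6(S'(2) - Δ_1) = -84.
Hence m_0 = -23, m_1 = 46, m_2 = -65.
On [1, 2], S'(x) = b_1 + 2c_1·(x - 1) + 3d_1·(x - 1)² with b_1 = Δ_1 - h_1(2m_1 + m_2)/6 = 21/2, c_1 = m_1/2 = 23, d_1 = (m_2 - m_1)/(6h_1) = -37/2. So S'(1) = 21/2.

10.5000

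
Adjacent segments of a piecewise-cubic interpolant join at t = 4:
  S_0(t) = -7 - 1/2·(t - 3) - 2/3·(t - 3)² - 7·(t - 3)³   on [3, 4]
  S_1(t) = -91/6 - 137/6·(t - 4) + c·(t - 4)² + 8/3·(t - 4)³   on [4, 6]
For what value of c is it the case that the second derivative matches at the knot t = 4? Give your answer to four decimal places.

-21.6667

S_0''(t) = -4/3 - 42·(t - 3), so S_0''(4) = -130/3. On the right, S_1''(4) = 2c, so c = -65/3.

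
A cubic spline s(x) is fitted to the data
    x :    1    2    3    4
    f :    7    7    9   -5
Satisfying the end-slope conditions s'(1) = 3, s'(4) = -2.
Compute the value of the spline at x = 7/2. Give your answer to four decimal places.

With M_i denoting the second derivative at x_i, h_i = 1, 1, 1, and Δ_i = (y_(i+1) − y_i)/h_i = 0, 2, -14:
  1·M_0 + 4·M_1 + 1·M_2 = 6(Δ_1 - Δ_0) = 12
  1·M_1 + 4·M_2 + 1·M_3 = 6(Δ_2 - Δ_1) = -96
Clamped end conditions give two more equations: 2h_0·M_0 + h_0·M_1 = 6(Δ_0 - s'(1)) = -18 and h_2·M_2 + 2h_2·M_3 = 6(s'(4) - Δ_2) = 72.
Solving the tridiagonal system: M_0 = -272/15, M_1 = 274/15, M_2 = -644/15, M_3 = 862/15.
On [3, 4], s(x) = 9 - 139/15·(x - 3) - 322/15·(x - 3)² + 251/15·(x - 3)³.
With (x - 3) = 1/2: s(7/2) = 131/120.

1.0917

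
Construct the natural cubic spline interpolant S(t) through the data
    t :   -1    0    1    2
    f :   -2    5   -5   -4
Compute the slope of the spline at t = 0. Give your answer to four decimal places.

-3.5333

Put m_i = S'' at the i-th knot. Here h = (1, 1, 1) and Δ = (7, -10, 1), so the interior equations h_(i-1)·m_(i-1) + 2(h_(i-1)+h_i)·m_i + h_i·m_(i+1) = 6(Δ_i − Δ_(i-1)) read
  1·m_0 + 4·m_1 + 1·m_2 = 6(Δ_1 - Δ_0) = -102
  1·m_1 + 4·m_2 + 1·m_3 = 6(Δ_2 - Δ_1) = 66
Natural end conditions: m_0 = m_3 = 0.
Forward elimination and back-substitution give m_0 = 0, m_1 = -158/5, m_2 = 122/5, m_3 = 0.
On [0, 1], S'(t) = b_1 + 2c_1·t + 3d_1·t² with b_1 = Δ_1 - h_1(2m_1 + m_2)/6 = -53/15, c_1 = m_1/2 = -79/5, d_1 = (m_2 - m_1)/(6h_1) = 28/3. So S'(0) = -53/15.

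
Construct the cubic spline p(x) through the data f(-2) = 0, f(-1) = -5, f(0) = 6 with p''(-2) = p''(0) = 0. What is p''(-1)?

Put M_i = p'' at the i-th knot. Here h = (1, 1) and Δ = (-5, 11), so the interior equations h_(i-1)·M_(i-1) + 2(h_(i-1)+h_i)·M_i + h_i·M_(i+1) = 6(Δ_i − Δ_(i-1)) read
  1·M_0 + 4·M_1 + 1·M_2 = 6(Δ_1 - Δ_0) = 96
Natural end conditions: M_0 = M_2 = 0.
Solving: M_0 = 0, M_1 = 24, M_2 = 0.

24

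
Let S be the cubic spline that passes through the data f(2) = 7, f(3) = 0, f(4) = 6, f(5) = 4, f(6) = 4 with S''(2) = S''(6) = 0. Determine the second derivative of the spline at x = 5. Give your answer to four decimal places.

Put σ_i = S'' at the i-th knot. Here h = (1, 1, 1, 1) and Δ = (-7, 6, -2, 0), so the interior equations h_(i-1)·σ_(i-1) + 2(h_(i-1)+h_i)·σ_i + h_i·σ_(i+1) = 6(Δ_i − Δ_(i-1)) read
  1·σ_0 + 4·σ_1 + 1·σ_2 = 6(Δ_1 - Δ_0) = 78
  1·σ_1 + 4·σ_2 + 1·σ_3 = 6(Δ_2 - Δ_1) = -48
  1·σ_2 + 4·σ_3 + 1·σ_4 = 6(Δ_3 - Δ_2) = 12
Natural end conditions: σ_0 = σ_4 = 0.
Solving the tridiagonal system: σ_0 = 0, σ_1 = 687/28, σ_2 = -141/7, σ_3 = 225/28, σ_4 = 0.

8.0357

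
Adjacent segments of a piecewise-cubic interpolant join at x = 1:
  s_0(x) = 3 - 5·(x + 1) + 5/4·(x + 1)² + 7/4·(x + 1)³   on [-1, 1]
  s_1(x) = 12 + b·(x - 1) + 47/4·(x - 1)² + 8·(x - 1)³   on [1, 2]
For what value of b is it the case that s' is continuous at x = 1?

21

s_0'(x) = -5 + 5/2·(x + 1) + 21/4·(x + 1)², so s_0'(1) = 21. On the right, s_1'(1) = b, so b = 21.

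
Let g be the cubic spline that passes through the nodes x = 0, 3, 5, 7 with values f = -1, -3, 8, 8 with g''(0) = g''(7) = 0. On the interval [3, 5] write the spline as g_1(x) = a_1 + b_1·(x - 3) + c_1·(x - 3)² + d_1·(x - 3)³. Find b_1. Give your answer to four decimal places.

With σ_i denoting the second derivative at x_i, h_i = 3, 2, 2, and Δ_i = (y_(i+1) − y_i)/h_i = -2/3, 11/2, 0:
  3·σ_0 + 10·σ_1 + 2·σ_2 = 6(Δ_1 - Δ_0) = 37
  2·σ_1 + 8·σ_2 + 2·σ_3 = 6(Δ_2 - Δ_1) = -33
Natural end conditions: σ_0 = σ_3 = 0.
Solving the tridiagonal system: σ_0 = 0, σ_1 = 181/38, σ_2 = -101/19, σ_3 = 0.
On [3, 5], with g_1(x) = a_1 + b_1·(x - 3) + c_1·(x - 3)² + d_1·(x - 3)³: c_1 = σ_1/2 = 181/76, d_1 = (σ_2 - σ_1)/(6h_1) = -383/456, b_1 = Δ_1 - h_1(2σ_1 + σ_2)/6 = 467/114.

4.0965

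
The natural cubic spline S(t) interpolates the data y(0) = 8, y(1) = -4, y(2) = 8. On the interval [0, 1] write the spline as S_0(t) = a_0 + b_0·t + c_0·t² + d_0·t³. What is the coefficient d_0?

With M_i denoting the second derivative at x_i, h_i = 1, 1, and Δ_i = (y_(i+1) − y_i)/h_i = -12, 12:
  1·M_0 + 4·M_1 + 1·M_2 = 6(Δ_1 - Δ_0) = 144
Natural end conditions: M_0 = M_2 = 0.
Forward elimination and back-substitution give M_0 = 0, M_1 = 36, M_2 = 0.
On [0, 1], with S_0(t) = a_0 + b_0·t + c_0·t² + d_0·t³: c_0 = M_0/2 = 0, d_0 = (M_1 - M_0)/(6h_0) = 6, b_0 = Δ_0 - h_0(2M_0 + M_1)/6 = -18.

6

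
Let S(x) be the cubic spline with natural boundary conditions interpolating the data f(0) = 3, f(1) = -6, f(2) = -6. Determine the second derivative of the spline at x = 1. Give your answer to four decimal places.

With m_i denoting the second derivative at x_i, h_i = 1, 1, and Δ_i = (y_(i+1) − y_i)/h_i = -9, 0:
  1·m_0 + 4·m_1 + 1·m_2 = 6(Δ_1 - Δ_0) = 54
Natural end conditions: m_0 = m_2 = 0.
Solving: m_0 = 0, m_1 = 27/2, m_2 = 0.

13.5000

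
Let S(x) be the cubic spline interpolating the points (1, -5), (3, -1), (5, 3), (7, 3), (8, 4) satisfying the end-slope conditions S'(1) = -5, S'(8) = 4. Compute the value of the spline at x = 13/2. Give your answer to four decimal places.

3.1755

Put M_i = S'' at the i-th knot. Here h = (2, 2, 2, 1) and Δ = (2, 2, 0, 1), so the interior equations h_(i-1)·M_(i-1) + 2(h_(i-1)+h_i)·M_i + h_i·M_(i+1) = 6(Δ_i − Δ_(i-1)) read
  2·M_0 + 8·M_1 + 2·M_2 = 6(Δ_1 - Δ_0) = 0
  2·M_1 + 8·M_2 + 2·M_3 = 6(Δ_2 - Δ_1) = -12
  2·M_2 + 6·M_3 + 1·M_4 = 6(Δ_3 - Δ_2) = 6
Clamped end conditions give two more equations: 2h_0·M_0 + h_0·M_1 = 6(Δ_0 - S'(1)) = 42 and h_3·M_3 + 2h_3·M_4 = 6(S'(8) - Δ_3) = 18.
Solving the tridiagonal system: M_0 = 1023/86, M_1 = -120/43, M_2 = -63/86, M_3 = -12/43, M_4 = 393/43.
On [5, 7], S(x) = 3 + 25/43·(x - 5) - 63/172·(x - 5)² + 13/344·(x - 5)³.
With (x - 5) = 3/2: S(13/2) = 8739/2752.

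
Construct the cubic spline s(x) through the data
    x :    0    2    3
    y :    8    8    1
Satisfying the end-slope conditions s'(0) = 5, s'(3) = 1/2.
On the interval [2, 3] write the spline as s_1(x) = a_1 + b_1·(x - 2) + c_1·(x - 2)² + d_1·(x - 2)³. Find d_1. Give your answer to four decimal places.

6.5000

With σ_i denoting the second derivative at x_i, h_i = 2, 1, and Δ_i = (y_(i+1) − y_i)/h_i = 0, -7:
  2·σ_0 + 6·σ_1 + 1·σ_2 = 6(Δ_1 - Δ_0) = -42
Clamped end conditions give two more equations: 2h_0·σ_0 + h_0·σ_1 = 6(Δ_0 - s'(0)) = -30 and h_1·σ_1 + 2h_1·σ_2 = 6(s'(3) - Δ_1) = 45.
Solving the tridiagonal system: σ_0 = -2, σ_1 = -11, σ_2 = 28.
On [2, 3], with s_1(x) = a_1 + b_1·(x - 2) + c_1·(x - 2)² + d_1·(x - 2)³: c_1 = σ_1/2 = -11/2, d_1 = (σ_2 - σ_1)/(6h_1) = 13/2, b_1 = Δ_1 - h_1(2σ_1 + σ_2)/6 = -8.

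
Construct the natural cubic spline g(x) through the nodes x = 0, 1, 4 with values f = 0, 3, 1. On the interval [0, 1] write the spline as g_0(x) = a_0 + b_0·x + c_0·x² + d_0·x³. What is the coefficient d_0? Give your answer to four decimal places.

-0.4583

With M_i denoting the second derivative at x_i, h_i = 1, 3, and Δ_i = (y_(i+1) − y_i)/h_i = 3, -2/3:
  1·M_0 + 8·M_1 + 3·M_2 = 6(Δ_1 - Δ_0) = -22
Natural end conditions: M_0 = M_2 = 0.
Solving the tridiagonal system: M_0 = 0, M_1 = -11/4, M_2 = 0.
On [0, 1], with g_0(x) = a_0 + b_0·x + c_0·x² + d_0·x³: c_0 = M_0/2 = 0, d_0 = (M_1 - M_0)/(6h_0) = -11/24, b_0 = Δ_0 - h_0(2M_0 + M_1)/6 = 83/24.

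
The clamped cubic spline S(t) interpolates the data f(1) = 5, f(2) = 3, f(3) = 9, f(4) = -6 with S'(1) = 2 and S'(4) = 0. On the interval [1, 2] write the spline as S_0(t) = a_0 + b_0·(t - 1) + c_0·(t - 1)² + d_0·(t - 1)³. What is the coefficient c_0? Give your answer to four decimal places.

Put m_i = S'' at the i-th knot. Here h = (1, 1, 1) and Δ = (-2, 6, -15), so the interior equations h_(i-1)·m_(i-1) + 2(h_(i-1)+h_i)·m_i + h_i·m_(i+1) = 6(Δ_i − Δ_(i-1)) read
  1·m_0 + 4·m_1 + 1·m_2 = 6(Δ_1 - Δ_0) = 48
  1·m_1 + 4·m_2 + 1·m_3 = 6(Δ_2 - Δ_1) = -126
Clamped end conditions give two more equations: 2h_0·m_0 + h_0·m_1 = 6(Δ_0 - S'(1)) = -24 and h_2·m_2 + 2h_2·m_3 = 6(S'(4) - Δ_2) = 90.
Hence m_0 = -434/15, m_1 = 508/15, m_2 = -878/15, m_3 = 1114/15.
On [1, 2], with S_0(t) = a_0 + b_0·(t - 1) + c_0·(t - 1)² + d_0·(t - 1)³: c_0 = m_0/2 = -217/15, d_0 = (m_1 - m_0)/(6h_0) = 157/15, b_0 = Δ_0 - h_0(2m_0 + m_1)/6 = 2.

-14.4667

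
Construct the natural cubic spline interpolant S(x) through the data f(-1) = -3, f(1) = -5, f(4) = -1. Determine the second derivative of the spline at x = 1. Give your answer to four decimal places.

Let M_i = S''(x_i). Step sizes h_i = 2, 3; slopes of the chords Δ_i = (y_(i+1) - y_i)/h_i = -1, 4/3.
  2·M_0 + 10·M_1 + 3·M_2 = 6(Δ_1 - Δ_0) = 14
Natural end conditions: M_0 = M_2 = 0.
Solving: M_0 = 0, M_1 = 7/5, M_2 = 0.

1.4000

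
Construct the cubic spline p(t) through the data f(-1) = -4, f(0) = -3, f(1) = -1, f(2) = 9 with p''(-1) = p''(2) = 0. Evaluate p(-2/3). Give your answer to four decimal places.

Let M_i = p''(x_i). Step sizes h_i = 1, 1, 1; slopes of the chords Δ_i = (y_(i+1) - y_i)/h_i = 1, 2, 10.
  1·M_0 + 4·M_1 + 1·M_2 = 6(Δ_1 - Δ_0) = 6
  1·M_1 + 4·M_2 + 1·M_3 = 6(Δ_2 - Δ_1) = 48
Natural end conditions: M_0 = M_3 = 0.
Solving: M_0 = 0, M_1 = -8/5, M_2 = 62/5, M_3 = 0.
On [-1, 0], p(t) = -4 + 19/15·(t + 1) + 0·(t + 1)² - 4/15·(t + 1)³.
With (t + 1) = 1/3: p(-2/3) = -1453/405.

-3.5877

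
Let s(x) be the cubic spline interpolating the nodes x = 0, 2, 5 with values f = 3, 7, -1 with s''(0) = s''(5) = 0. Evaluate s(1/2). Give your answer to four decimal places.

4.4375

Write M_i for s''(x_i). With h_i = 2, 3 and divided differences Δ_i = 2, -8/3, the continuity of s' gives the tridiagonal system
  2·M_0 + 10·M_1 + 3·M_2 = 6(Δ_1 - Δ_0) = -28
Natural end conditions: M_0 = M_2 = 0.
Forward elimination and back-substitution give M_0 = 0, M_1 = -14/5, M_2 = 0.
On [0, 2], s(x) = 3 + 44/15·x + 0·x² - 7/30·x³.
With x = 1/2: s(1/2) = 71/16.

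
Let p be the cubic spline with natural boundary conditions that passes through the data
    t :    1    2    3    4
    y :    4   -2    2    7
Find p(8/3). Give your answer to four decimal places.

Let M_i = p''(x_i). Step sizes h_i = 1, 1, 1; slopes of the chords Δ_i = (y_(i+1) - y_i)/h_i = -6, 4, 5.
  1·M_0 + 4·M_1 + 1·M_2 = 6(Δ_1 - Δ_0) = 60
  1·M_1 + 4·M_2 + 1·M_3 = 6(Δ_2 - Δ_1) = 6
Natural end conditions: M_0 = M_3 = 0.
Forward elimination and back-substitution give M_0 = 0, M_1 = 78/5, M_2 = -12/5, M_3 = 0.
On [2, 3], p(t) = -2 - 4/5·(t - 2) + 39/5·(t - 2)² - 3·(t - 2)³.
With (t - 2) = 2/3: p(8/3) = 2/45.

0.0444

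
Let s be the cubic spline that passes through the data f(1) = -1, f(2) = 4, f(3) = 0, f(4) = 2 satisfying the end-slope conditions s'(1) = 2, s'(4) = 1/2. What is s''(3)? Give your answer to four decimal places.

18.2000

With M_i denoting the second derivative at x_i, h_i = 1, 1, 1, and Δ_i = (y_(i+1) − y_i)/h_i = 5, -4, 2:
  1·M_0 + 4·M_1 + 1·M_2 = 6(Δ_1 - Δ_0) = -54
  1·M_1 + 4·M_2 + 1·M_3 = 6(Δ_2 - Δ_1) = 36
Clamped end conditions give two more equations: 2h_0·M_0 + h_0·M_1 = 6(Δ_0 - s'(1)) = 18 and h_2·M_2 + 2h_2·M_3 = 6(s'(4) - Δ_2) = -9.
Solving: M_0 = 103/5, M_1 = -116/5, M_2 = 91/5, M_3 = -68/5.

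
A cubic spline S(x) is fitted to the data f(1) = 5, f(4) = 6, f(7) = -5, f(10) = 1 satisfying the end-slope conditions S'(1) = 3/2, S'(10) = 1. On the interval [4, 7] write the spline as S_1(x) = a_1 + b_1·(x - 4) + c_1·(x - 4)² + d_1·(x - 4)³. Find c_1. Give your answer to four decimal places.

-1.6111

Put M_i = S'' at the i-th knot. Here h = (3, 3, 3) and Δ = (1/3, -11/3, 2), so the interior equations h_(i-1)·M_(i-1) + 2(h_(i-1)+h_i)·M_i + h_i·M_(i+1) = 6(Δ_i − Δ_(i-1)) read
  3·M_0 + 12·M_1 + 3·M_2 = 6(Δ_1 - Δ_0) = -24
  3·M_1 + 12·M_2 + 3·M_3 = 6(Δ_2 - Δ_1) = 34
Clamped end conditions give two more equations: 2h_0·M_0 + h_0·M_1 = 6(Δ_0 - S'(1)) = -7 and h_2·M_2 + 2h_2·M_3 = 6(S'(10) - Δ_2) = -6.
Hence M_0 = 4/9, M_1 = -29/9, M_2 = 40/9, M_3 = -29/9.
On [4, 7], with S_1(x) = a_1 + b_1·(x - 4) + c_1·(x - 4)² + d_1·(x - 4)³: c_1 = M_1/2 = -29/18, d_1 = (M_2 - M_1)/(6h_1) = 23/54, b_1 = Δ_1 - h_1(2M_1 + M_2)/6 = -8/3.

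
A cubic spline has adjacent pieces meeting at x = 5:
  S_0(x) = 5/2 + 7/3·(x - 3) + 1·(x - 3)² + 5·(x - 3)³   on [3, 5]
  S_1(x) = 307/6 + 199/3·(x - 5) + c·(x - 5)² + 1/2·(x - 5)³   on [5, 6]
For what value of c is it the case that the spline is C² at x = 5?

31

S_0''(x) = 2 + 30·(x - 3), so S_0''(5) = 62. On the right, S_1''(5) = 2c, so c = 31.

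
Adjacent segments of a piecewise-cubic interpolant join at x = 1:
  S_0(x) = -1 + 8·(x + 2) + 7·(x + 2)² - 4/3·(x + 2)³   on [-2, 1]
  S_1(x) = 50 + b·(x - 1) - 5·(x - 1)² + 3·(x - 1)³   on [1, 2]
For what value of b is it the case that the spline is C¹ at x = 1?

14

S_0'(x) = 8 + 14·(x + 2) - 4·(x + 2)², so S_0'(1) = 14. On the right, S_1'(1) = b, so b = 14.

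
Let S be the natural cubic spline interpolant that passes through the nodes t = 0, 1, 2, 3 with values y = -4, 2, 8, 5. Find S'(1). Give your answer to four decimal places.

With M_i denoting the second derivative at x_i, h_i = 1, 1, 1, and Δ_i = (y_(i+1) − y_i)/h_i = 6, 6, -3:
  1·M_0 + 4·M_1 + 1·M_2 = 6(Δ_1 - Δ_0) = 0
  1·M_1 + 4·M_2 + 1·M_3 = 6(Δ_2 - Δ_1) = -54
Natural end conditions: M_0 = M_3 = 0.
Hence M_0 = 0, M_1 = 18/5, M_2 = -72/5, M_3 = 0.
On [1, 2], S'(t) = b_1 + 2c_1·(t - 1) + 3d_1·(t - 1)² with b_1 = Δ_1 - h_1(2M_1 + M_2)/6 = 36/5, c_1 = M_1/2 = 9/5, d_1 = (M_2 - M_1)/(6h_1) = -3. So S'(1) = 36/5.

7.2000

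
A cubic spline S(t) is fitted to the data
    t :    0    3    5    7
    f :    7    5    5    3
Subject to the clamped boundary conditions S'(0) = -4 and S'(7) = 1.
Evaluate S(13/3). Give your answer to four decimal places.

5.4645

Put M_i = S'' at the i-th knot. Here h = (3, 2, 2) and Δ = (-2/3, 0, -1), so the interior equations h_(i-1)·M_(i-1) + 2(h_(i-1)+h_i)·M_i + h_i·M_(i+1) = 6(Δ_i − Δ_(i-1)) read
  3·M_0 + 10·M_1 + 2·M_2 = 6(Δ_1 - Δ_0) = 4
  2·M_1 + 8·M_2 + 2·M_3 = 6(Δ_2 - Δ_1) = -6
Clamped end conditions give two more equations: 2h_0·M_0 + h_0·M_1 = 6(Δ_0 - S'(0)) = 20 and h_2·M_2 + 2h_2·M_3 = 6(S'(7) - Δ_2) = 12.
Forward elimination and back-substitution give M_0 = 388/111, M_1 = -12/37, M_2 = -60/37, M_3 = 141/37.
On [3, 5], S(t) = 5 + 28/37·(t - 3) - 6/37·(t - 3)² - 4/37·(t - 3)³.
With (t - 3) = 4/3: S(13/3) = 5459/999.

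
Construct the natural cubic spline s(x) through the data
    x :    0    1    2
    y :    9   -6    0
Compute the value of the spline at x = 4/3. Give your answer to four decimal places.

Let σ_i = s''(x_i). Step sizes h_i = 1, 1; slopes of the chords Δ_i = (y_(i+1) - y_i)/h_i = -15, 6.
  1·σ_0 + 4·σ_1 + 1·σ_2 = 6(Δ_1 - Δ_0) = 126
Natural end conditions: σ_0 = σ_2 = 0.
Hence σ_0 = 0, σ_1 = 63/2, σ_2 = 0.
On [1, 2], s(x) = -6 - 9/2·(x - 1) + 63/4·(x - 1)² - 21/4·(x - 1)³.
With (x - 1) = 1/3: s(4/3) = -107/18.

-5.9444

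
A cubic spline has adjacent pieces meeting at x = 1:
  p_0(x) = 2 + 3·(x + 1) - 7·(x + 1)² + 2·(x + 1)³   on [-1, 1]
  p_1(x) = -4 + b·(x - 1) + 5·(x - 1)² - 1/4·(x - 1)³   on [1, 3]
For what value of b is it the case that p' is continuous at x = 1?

-1

p_0'(x) = 3 - 14·(x + 1) + 6·(x + 1)², so p_0'(1) = -1. On the right, p_1'(1) = b, so b = -1.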